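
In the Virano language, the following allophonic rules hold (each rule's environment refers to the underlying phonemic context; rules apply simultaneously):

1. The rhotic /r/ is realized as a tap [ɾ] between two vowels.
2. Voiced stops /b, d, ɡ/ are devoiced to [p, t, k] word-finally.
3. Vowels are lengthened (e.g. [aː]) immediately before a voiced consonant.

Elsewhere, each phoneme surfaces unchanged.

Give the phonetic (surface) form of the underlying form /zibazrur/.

[ziːbaːzruːr]

/z/ (word-initial) is unaffected → [z].
/i/ (between /z/ and /b/) occurs before a voiced consonant → [iː] by rule 3.
/b/ (between /i/ and /a/) fails the environment for rule 2, so it stays [b].
/a/ — between /b/ and /z/, before a voiced consonant — surfaces as [aː] (rule 3).
/z/ — not in any rule's target class → [z].
/r/ — between /z/ and /u/; rule 1 does not apply here → [r].
/u/ — between /r/ and /r/, before a voiced consonant — surfaces as [uː] (rule 3).
/r/ — word-final; rule 1 does not apply here → [r].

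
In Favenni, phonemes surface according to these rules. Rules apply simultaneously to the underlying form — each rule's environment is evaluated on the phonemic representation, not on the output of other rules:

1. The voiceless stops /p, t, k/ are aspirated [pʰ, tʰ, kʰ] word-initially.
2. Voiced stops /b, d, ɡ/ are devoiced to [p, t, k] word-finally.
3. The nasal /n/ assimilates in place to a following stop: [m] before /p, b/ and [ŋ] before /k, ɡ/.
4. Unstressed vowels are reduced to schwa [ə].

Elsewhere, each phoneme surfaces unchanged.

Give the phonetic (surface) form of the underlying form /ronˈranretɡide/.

[rənˈranrətɡədə]

/o/ — between /r/ and /n/, in an unstressed syllable — surfaces as [ə] (rule 4).
/n/ (between /o/ and /r/) fails the environment for rule 3, so it stays [n].
/a/ (between /r/ and /n/): rule 4 targets it, but not in an unstressed syllable → unchanged [a].
/n/ (between /a/ and /r/) fails the environment for rule 3, so it stays [n].
Rule 4 applies to /e/ (between /r/ and /t/: in an unstressed syllable) → [ə].
/t/ (between /e/ and /ɡ/) is in the target of rule 1 but the environment (word-initially) is not met → [t].
/ɡ/ (between /t/ and /i/) fails the environment for rule 2, so it stays [ɡ].
/i/ — between /ɡ/ and /d/, in an unstressed syllable — surfaces as [ə] (rule 4).
/d/ — between /i/ and /e/; rule 2 does not apply here → [d].
/e/ (word-final) occurs in an unstressed syllable → [ə] by rule 4.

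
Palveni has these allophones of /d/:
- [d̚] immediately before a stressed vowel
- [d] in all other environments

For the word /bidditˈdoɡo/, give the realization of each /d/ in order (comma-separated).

[d], [d], [d̚]

Occurrence 1 (position 3): no conditioning environment matches → elsewhere allophone [d].
Occurrence 2 (position 4): no conditioning environment matches → elsewhere allophone [d].
Occurrence 3 (position 7): immediately before a stressed vowel → [d̚].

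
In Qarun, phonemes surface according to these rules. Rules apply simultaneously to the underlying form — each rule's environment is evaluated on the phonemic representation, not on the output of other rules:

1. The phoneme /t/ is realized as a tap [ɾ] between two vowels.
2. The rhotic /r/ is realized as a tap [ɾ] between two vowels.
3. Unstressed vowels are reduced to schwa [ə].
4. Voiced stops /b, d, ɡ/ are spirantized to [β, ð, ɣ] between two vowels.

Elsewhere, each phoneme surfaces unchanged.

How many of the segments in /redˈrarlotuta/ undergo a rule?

Segments that undergo a rule: /e/ → [ə] (rule 3); /o/ → [ə] (rule 3); /t/ → [ɾ] (rule 1); /u/ → [ə] (rule 3); /t/ → [ɾ] (rule 1); /a/ → [ə] (rule 3).
All other segments surface unchanged.

6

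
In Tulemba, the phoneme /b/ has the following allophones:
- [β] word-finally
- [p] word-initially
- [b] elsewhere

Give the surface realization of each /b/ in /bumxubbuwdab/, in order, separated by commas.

Occurrence 1 (position 1): word-initially → [p].
Occurrence 2 (position 6): no conditioning environment matches → elsewhere allophone [b].
Occurrence 3 (position 7): no conditioning environment matches → elsewhere allophone [b].
Occurrence 4 (position 12): word-finally → [β].

[p], [b], [b], [β]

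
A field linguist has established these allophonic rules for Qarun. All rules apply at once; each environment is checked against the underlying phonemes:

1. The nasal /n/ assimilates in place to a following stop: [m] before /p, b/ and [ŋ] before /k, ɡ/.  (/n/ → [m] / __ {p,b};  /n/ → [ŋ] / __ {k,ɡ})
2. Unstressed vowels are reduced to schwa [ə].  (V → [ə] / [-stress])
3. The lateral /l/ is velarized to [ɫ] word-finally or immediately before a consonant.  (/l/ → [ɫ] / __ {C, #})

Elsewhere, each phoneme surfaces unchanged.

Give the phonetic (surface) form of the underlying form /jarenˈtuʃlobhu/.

[jərənˈtuʃləbhə]

/j/ (word-initial): no rule targets it → [j].
/a/ meets the environment for rule 2 (in an unstressed syllable) → [ə].
/r/ (between /a/ and /e/) is unaffected → [r].
/e/ (between /r/ and /n/) occurs in an unstressed syllable → [ə] by rule 2.
/n/ (between /e/ and /t/): rule 1 targets it, but not before a labial or velar stop → unchanged [n].
/t/ — not in any rule's target class → [t].
/u/ (between /t/ and /ʃ/) is in the target of rule 2 but the environment (in an unstressed syllable) is not met → [u].
/ʃ/ — not in any rule's target class → [ʃ].
/l/ (between /ʃ/ and /o/): rule 3 targets it, but not word-finally or immediately before a consonant → unchanged [l].
Rule 2 applies to /o/ (between /l/ and /b/: in an unstressed syllable) → [ə].
/b/ (between /o/ and /h/) is unaffected → [b].
/h/ (between /b/ and /u/) is unaffected → [h].
/u/ — word-final, in an unstressed syllable — surfaces as [ə] (rule 2).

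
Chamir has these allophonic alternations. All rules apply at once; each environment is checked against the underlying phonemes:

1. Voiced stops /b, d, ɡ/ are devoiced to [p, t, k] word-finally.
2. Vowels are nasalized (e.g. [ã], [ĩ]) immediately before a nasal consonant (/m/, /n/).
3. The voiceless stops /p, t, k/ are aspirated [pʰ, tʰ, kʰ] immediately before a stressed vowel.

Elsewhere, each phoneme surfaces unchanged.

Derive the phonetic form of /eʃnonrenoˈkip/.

/e/ (word-initial) fails the environment for rule 2, so it stays [e].
/ʃ/ (between /e/ and /n/) is unaffected → [ʃ].
/n/ stays [n].
/o/ — between /n/ and /n/, before a nasal consonant — surfaces as [õ] (rule 2).
/n/ (between /o/ and /r/): no rule targets it → [n].
/r/ — not in any rule's target class → [r].
/e/ — between /r/ and /n/, before a nasal consonant — surfaces as [ẽ] (rule 2).
/n/ (between /e/ and /o/): no rule targets it → [n].
/o/ (between /n/ and /k/) is in the target of rule 2 but the environment (before a nasal consonant) is not met → [o].
/k/ (between /o/ and /i/): immediately before a stressed vowel, so rule 3 applies → [kʰ].
/i/ (between /k/ and /p/): rule 2 targets it, but not before a nasal consonant → unchanged [i].
/p/ — word-final; rule 3 does not apply here → [p].

[eʃnõnrẽnoˈkʰip]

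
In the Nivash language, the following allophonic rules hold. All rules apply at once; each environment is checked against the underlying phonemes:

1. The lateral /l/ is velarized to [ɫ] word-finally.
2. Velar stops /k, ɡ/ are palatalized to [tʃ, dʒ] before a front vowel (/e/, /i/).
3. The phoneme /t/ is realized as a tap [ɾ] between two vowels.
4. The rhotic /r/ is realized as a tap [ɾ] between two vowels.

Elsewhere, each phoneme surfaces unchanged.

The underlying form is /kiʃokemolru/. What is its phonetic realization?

[tʃiʃotʃemolru]

/k/ — word-initial, before a front vowel — surfaces as [tʃ] (rule 2).
/i/ stays [i].
/ʃ/ (between /i/ and /o/): no rule targets it → [ʃ].
/o/ (between /ʃ/ and /k/): no rule targets it → [o].
Rule 2 applies to /k/ (between /o/ and /e/: before a front vowel) → [tʃ].
/e/ (between /k/ and /m/): no rule targets it → [e].
/m/ (between /e/ and /o/) is unaffected → [m].
/o/ (between /m/ and /l/) is unaffected → [o].
/l/ — between /o/ and /r/; rule 1 does not apply here → [l].
/r/ — between /l/ and /u/; rule 4 does not apply here → [r].
/u/ stays [u].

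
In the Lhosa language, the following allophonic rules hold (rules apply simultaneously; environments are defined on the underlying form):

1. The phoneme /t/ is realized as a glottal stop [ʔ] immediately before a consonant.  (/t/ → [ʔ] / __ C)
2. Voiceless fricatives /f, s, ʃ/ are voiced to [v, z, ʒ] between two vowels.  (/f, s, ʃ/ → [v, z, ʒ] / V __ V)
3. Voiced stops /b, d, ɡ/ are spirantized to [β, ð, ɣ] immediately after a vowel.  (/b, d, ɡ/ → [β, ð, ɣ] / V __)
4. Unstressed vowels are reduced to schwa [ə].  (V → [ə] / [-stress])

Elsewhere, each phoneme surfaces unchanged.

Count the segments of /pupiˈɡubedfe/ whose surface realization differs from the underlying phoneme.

Segments that undergo a rule: /u/ → [ə] (rule 4); /i/ → [ə] (rule 4); /ɡ/ → [ɣ] (rule 3); /b/ → [β] (rule 3); /e/ → [ə] (rule 4); /d/ → [ð] (rule 3); /e/ → [ə] (rule 4).
All other segments surface unchanged.

7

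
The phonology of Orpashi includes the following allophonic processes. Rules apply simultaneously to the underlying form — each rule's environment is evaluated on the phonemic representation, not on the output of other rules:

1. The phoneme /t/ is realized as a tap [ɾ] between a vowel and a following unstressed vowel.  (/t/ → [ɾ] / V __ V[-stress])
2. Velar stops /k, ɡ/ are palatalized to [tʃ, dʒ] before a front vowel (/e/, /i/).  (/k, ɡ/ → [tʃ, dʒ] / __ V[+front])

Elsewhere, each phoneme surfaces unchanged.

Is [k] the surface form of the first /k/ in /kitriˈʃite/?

No

/k/ meets the environment for rule 2 (before a front vowel) → [tʃ].
The actual realization is [tʃ], not [k].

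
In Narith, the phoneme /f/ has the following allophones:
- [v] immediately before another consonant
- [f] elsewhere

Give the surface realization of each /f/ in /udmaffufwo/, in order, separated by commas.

Occurrence 1 (position 5): immediately before another consonant → [v].
Occurrence 2 (position 6): no conditioning environment matches → elsewhere allophone [f].
Occurrence 3 (position 8): immediately before another consonant → [v].

[v], [f], [v]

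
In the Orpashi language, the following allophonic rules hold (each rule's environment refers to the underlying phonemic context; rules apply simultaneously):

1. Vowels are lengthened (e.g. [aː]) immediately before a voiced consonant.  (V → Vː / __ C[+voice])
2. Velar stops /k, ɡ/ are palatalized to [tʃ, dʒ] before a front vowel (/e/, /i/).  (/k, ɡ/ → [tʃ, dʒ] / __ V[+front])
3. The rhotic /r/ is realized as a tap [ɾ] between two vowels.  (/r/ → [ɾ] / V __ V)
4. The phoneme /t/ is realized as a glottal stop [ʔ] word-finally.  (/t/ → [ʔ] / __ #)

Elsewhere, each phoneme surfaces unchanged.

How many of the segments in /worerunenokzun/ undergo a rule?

7

Segments that undergo a rule: /o/ → [oː] (rule 1); /r/ → [ɾ] (rule 3); /e/ → [eː] (rule 1); /r/ → [ɾ] (rule 3); /u/ → [uː] (rule 1); /e/ → [eː] (rule 1); /u/ → [uː] (rule 1).
All other segments surface unchanged.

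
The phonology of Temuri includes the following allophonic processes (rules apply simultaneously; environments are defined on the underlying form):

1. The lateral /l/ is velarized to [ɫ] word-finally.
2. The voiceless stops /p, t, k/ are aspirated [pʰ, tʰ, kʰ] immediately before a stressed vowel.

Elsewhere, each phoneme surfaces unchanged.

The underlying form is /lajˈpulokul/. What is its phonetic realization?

[lajˈpʰulokuɫ]

/l/ (word-initial) is in the target of rule 1 but the environment (word-finally) is not met → [l].
/p/ (between /j/ and /u/): immediately before a stressed vowel, so rule 2 applies → [pʰ].
/l/ — between /u/ and /o/; rule 1 does not apply here → [l].
/k/ (between /o/ and /u/) fails the environment for rule 2, so it stays [k].
/l/ meets the environment for rule 1 (word-finally) → [ɫ].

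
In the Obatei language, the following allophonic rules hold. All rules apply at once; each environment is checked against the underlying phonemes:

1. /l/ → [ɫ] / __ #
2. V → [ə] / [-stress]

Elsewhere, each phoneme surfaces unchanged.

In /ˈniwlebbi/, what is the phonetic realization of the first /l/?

[l]

/l/ — between /w/ and /e/; rule 1 does not apply here → [l].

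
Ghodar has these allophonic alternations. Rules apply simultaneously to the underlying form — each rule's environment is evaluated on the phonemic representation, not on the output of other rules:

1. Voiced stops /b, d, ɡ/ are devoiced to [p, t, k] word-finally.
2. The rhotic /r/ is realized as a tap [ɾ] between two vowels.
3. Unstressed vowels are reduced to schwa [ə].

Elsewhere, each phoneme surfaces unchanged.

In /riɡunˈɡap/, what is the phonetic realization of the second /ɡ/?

/ɡ/ (between /n/ and /a/) is in the target of rule 1 but the environment (word-finally) is not met → [ɡ].

[ɡ]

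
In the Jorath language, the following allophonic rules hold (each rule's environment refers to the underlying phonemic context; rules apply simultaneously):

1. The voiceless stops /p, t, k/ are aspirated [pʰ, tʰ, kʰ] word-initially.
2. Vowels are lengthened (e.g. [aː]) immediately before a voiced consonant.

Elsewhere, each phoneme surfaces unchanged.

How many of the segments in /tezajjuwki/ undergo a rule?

4

Segments that undergo a rule: /t/ → [tʰ] (rule 1); /e/ → [eː] (rule 2); /a/ → [aː] (rule 2); /u/ → [uː] (rule 2).
All other segments surface unchanged.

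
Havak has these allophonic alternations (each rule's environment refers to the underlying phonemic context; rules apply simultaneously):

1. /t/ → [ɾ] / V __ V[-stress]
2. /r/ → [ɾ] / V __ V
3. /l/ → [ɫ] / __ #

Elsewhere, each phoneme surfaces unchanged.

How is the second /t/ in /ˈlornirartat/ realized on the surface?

[t]

/t/ (word-final) fails the environment for rule 1, so it stays [t].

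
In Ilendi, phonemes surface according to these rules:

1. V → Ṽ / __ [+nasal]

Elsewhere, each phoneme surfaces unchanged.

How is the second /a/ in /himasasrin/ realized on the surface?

[a]

/a/ (between /s/ and /s/): rule 1 targets it, but not before a nasal consonant → unchanged [a].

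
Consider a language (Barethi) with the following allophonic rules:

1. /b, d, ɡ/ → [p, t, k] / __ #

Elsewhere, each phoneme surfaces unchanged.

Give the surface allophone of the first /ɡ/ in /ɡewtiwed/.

[ɡ]

/ɡ/ — word-initial; rule 1 does not apply here → [ɡ].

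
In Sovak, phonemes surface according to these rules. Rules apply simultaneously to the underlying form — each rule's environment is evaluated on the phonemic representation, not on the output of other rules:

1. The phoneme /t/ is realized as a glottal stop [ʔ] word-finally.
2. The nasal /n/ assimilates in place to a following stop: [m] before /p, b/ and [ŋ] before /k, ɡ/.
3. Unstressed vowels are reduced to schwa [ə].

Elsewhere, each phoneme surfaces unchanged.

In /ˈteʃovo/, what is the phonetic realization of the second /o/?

[ə]

Rule 3 applies to /o/ (word-final: in an unstressed syllable) → [ə].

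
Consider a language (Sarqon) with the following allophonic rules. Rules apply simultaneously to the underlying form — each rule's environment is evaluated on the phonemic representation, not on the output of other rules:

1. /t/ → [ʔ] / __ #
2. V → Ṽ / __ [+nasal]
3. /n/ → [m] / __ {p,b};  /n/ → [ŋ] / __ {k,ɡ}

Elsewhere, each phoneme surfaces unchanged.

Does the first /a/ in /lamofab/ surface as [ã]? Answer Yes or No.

Yes

/a/ (between /l/ and /m/): before a nasal consonant, so rule 2 applies → [ã].
The actual realization is [ã], which matches [ã].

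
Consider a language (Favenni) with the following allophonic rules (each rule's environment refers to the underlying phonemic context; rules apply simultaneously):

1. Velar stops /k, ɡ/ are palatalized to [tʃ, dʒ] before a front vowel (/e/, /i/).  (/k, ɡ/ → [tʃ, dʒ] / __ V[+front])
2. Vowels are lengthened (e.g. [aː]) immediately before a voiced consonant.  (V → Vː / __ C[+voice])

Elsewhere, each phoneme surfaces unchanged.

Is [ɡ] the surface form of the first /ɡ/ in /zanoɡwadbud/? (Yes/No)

/ɡ/ (between /o/ and /w/): rule 1 targets it, but not before a front vowel → unchanged [ɡ].
The actual realization is [ɡ], which matches [ɡ].

Yes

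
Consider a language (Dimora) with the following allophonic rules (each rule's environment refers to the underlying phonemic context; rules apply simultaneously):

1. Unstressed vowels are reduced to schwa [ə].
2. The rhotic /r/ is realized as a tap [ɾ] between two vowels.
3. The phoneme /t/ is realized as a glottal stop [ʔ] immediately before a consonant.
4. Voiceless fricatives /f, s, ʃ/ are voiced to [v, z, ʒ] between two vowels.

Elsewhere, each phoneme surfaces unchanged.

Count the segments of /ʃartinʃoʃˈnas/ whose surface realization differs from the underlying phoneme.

3

Segments that undergo a rule: /a/ → [ə] (rule 1); /i/ → [ə] (rule 1); /o/ → [ə] (rule 1).
All other segments surface unchanged.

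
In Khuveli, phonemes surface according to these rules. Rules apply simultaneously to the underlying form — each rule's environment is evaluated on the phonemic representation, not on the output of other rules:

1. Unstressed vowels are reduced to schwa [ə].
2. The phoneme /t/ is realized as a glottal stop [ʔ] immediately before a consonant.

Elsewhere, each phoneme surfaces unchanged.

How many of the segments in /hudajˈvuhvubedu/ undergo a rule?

5

Segments that undergo a rule: /u/ → [ə] (rule 1); /a/ → [ə] (rule 1); /u/ → [ə] (rule 1); /e/ → [ə] (rule 1); /u/ → [ə] (rule 1).
All other segments surface unchanged.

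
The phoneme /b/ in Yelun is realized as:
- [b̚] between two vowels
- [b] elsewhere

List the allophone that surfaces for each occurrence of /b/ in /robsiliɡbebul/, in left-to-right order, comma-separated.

Occurrence 1 (position 3): no conditioning environment matches → elsewhere allophone [b].
Occurrence 2 (position 9): no conditioning environment matches → elsewhere allophone [b].
Occurrence 3 (position 11): between two vowels → [b̚].

[b], [b], [b̚]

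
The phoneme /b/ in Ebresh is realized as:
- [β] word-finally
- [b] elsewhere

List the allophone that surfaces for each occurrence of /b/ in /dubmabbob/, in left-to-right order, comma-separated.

[b], [b], [b], [β]

Occurrence 1 (position 3): no conditioning environment matches → elsewhere allophone [b].
Occurrence 2 (position 6): no conditioning environment matches → elsewhere allophone [b].
Occurrence 3 (position 7): no conditioning environment matches → elsewhere allophone [b].
Occurrence 4 (position 9): word-finally → [β].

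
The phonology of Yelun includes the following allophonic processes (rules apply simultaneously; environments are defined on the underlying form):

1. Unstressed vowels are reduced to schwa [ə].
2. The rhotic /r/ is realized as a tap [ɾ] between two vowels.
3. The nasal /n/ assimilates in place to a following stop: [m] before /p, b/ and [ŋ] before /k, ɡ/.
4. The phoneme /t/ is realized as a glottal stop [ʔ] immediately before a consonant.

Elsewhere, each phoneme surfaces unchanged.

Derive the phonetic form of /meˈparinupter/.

/m/ stays [m].
/e/ (between /m/ and /p/) occurs in an unstressed syllable → [ə] by rule 1.
/p/ (between /e/ and /a/): no rule targets it → [p].
/a/ (between /p/ and /r/) fails the environment for rule 1, so it stays [a].
/r/ (between /a/ and /i/): between two vowels, so rule 2 applies → [ɾ].
/i/ meets the environment for rule 1 (in an unstressed syllable) → [ə].
/n/ (between /i/ and /u/) fails the environment for rule 3, so it stays [n].
/u/ meets the environment for rule 1 (in an unstressed syllable) → [ə].
/p/ (between /u/ and /t/) is unaffected → [p].
/t/ (between /p/ and /e/): rule 4 targets it, but not immediately before a consonant → unchanged [t].
/e/ meets the environment for rule 1 (in an unstressed syllable) → [ə].
/r/ (word-final) fails the environment for rule 2, so it stays [r].

[məˈpaɾənəptər]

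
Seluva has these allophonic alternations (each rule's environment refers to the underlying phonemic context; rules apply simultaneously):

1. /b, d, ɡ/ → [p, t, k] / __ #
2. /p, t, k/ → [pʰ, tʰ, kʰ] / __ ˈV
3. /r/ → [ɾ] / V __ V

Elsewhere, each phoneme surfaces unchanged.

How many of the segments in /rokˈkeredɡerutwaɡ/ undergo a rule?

4

Segments that undergo a rule: /k/ → [kʰ] (rule 2); /r/ → [ɾ] (rule 3); /r/ → [ɾ] (rule 3); /ɡ/ → [k] (rule 1).
All other segments surface unchanged.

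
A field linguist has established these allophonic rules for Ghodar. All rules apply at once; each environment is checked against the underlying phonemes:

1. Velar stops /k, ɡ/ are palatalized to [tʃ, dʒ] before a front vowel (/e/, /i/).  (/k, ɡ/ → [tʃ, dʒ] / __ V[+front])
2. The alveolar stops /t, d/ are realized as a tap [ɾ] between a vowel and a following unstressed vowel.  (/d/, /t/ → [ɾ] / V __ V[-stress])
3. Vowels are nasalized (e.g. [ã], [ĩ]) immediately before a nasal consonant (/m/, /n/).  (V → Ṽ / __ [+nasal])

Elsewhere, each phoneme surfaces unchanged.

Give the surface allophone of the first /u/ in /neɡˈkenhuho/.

[u]

/u/ — between /h/ and /h/; rule 3 does not apply here → [u].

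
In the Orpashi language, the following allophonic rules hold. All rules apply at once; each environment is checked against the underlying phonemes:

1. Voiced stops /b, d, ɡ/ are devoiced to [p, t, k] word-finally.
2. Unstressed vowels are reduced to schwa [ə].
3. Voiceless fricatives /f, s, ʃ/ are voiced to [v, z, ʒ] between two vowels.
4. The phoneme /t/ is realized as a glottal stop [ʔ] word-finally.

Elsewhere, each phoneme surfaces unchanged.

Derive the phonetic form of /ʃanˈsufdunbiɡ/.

[ʃənˈsufdənbək]

/ʃ/ (word-initial) fails the environment for rule 3, so it stays [ʃ].
/a/ meets the environment for rule 2 (in an unstressed syllable) → [ə].
/n/ (between /a/ and /s/): no rule targets it → [n].
/s/ (between /n/ and /u/) is in the target of rule 3 but the environment (between two vowels) is not met → [s].
/u/ (between /s/ and /f/): rule 2 targets it, but not in an unstressed syllable → unchanged [u].
/f/ (between /u/ and /d/): rule 3 targets it, but not between two vowels → unchanged [f].
/d/ (between /f/ and /u/): rule 1 targets it, but not word-finally → unchanged [d].
/u/ — between /d/ and /n/, in an unstressed syllable — surfaces as [ə] (rule 2).
/n/ — not in any rule's target class → [n].
/b/ (between /n/ and /i/) is in the target of rule 1 but the environment (word-finally) is not met → [b].
Rule 2 applies to /i/ (between /b/ and /ɡ/: in an unstressed syllable) → [ə].
/ɡ/ meets the environment for rule 1 (word-finally) → [k].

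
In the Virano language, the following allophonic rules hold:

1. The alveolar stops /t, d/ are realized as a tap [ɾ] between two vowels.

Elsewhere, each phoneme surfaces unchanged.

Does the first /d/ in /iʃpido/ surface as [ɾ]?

Rule 1 applies to /d/ (between /i/ and /o/: between two vowels) → [ɾ].
The actual realization is [ɾ], which matches [ɾ].

Yes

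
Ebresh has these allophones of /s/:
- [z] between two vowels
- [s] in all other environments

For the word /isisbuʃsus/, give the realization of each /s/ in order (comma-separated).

Occurrence 1 (position 2): between two vowels → [z].
Occurrence 2 (position 4): no conditioning environment matches → elsewhere allophone [s].
Occurrence 3 (position 8): no conditioning environment matches → elsewhere allophone [s].
Occurrence 4 (position 10): no conditioning environment matches → elsewhere allophone [s].

[z], [s], [s], [s]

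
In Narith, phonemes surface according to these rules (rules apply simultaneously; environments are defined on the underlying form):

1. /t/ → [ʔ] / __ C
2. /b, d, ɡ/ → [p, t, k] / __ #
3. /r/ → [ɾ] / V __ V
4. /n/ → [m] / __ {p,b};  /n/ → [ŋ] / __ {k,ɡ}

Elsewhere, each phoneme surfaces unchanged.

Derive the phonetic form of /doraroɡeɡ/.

/d/ (word-initial) fails the environment for rule 2, so it stays [d].
/o/ (between /d/ and /r/) is unaffected → [o].
/r/ meets the environment for rule 3 (between two vowels) → [ɾ].
/a/ stays [a].
/r/ meets the environment for rule 3 (between two vowels) → [ɾ].
/o/ (between /r/ and /ɡ/): no rule targets it → [o].
/ɡ/ (between /o/ and /e/) is in the target of rule 2 but the environment (word-finally) is not met → [ɡ].
/e/ (between /ɡ/ and /ɡ/) is unaffected → [e].
/ɡ/ (word-final) occurs word-finally → [k] by rule 2.

[doɾaɾoɡek]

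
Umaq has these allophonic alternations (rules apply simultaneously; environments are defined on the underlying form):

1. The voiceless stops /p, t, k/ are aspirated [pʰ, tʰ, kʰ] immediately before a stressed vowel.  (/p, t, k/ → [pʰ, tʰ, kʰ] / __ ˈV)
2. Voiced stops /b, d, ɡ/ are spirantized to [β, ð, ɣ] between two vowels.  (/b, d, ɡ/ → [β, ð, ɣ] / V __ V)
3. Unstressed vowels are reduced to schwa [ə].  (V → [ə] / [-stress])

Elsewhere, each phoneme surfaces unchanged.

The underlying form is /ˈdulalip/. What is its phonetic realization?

/d/ — word-initial; rule 2 does not apply here → [d].
/u/ (between /d/ and /l/): rule 3 targets it, but not in an unstressed syllable → unchanged [u].
Rule 3 applies to /a/ (between /l/ and /l/: in an unstressed syllable) → [ə].
/i/ meets the environment for rule 3 (in an unstressed syllable) → [ə].
/p/ (word-final) is in the target of rule 1 but the environment (immediately before a stressed vowel) is not met → [p].

[ˈdulələp]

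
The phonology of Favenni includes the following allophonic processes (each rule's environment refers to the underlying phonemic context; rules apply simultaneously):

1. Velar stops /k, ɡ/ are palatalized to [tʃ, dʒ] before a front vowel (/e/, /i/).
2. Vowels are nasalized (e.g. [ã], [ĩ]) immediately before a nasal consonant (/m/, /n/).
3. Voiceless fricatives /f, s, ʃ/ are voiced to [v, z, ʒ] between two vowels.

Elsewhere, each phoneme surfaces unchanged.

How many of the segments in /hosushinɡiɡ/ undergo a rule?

3

Segments that undergo a rule: /s/ → [z] (rule 3); /i/ → [ĩ] (rule 2); /ɡ/ → [dʒ] (rule 1).
All other segments surface unchanged.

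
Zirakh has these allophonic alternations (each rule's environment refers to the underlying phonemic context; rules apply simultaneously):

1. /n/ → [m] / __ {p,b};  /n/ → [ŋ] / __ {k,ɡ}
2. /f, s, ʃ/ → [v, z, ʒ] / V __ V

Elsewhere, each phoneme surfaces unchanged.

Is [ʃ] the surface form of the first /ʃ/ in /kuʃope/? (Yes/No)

No

/ʃ/ (between /u/ and /o/) occurs between two vowels → [ʒ] by rule 2.
The actual realization is [ʒ], not [ʃ].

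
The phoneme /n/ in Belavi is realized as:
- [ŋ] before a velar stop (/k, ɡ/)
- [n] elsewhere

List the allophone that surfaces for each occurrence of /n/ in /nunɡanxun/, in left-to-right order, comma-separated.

[n], [ŋ], [n], [n]

Occurrence 1 (position 1): no conditioning environment matches → elsewhere allophone [n].
Occurrence 2 (position 3): before a velar stop → [ŋ].
Occurrence 3 (position 6): no conditioning environment matches → elsewhere allophone [n].
Occurrence 4 (position 9): no conditioning environment matches → elsewhere allophone [n].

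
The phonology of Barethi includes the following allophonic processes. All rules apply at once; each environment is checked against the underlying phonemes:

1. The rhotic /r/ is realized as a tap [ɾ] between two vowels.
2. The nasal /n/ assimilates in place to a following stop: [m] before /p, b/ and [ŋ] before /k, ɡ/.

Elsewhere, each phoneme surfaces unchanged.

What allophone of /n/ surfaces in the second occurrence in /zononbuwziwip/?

[m]

/n/ — between /o/ and /b/, before a labial or velar stop — surfaces as [m] (rule 2).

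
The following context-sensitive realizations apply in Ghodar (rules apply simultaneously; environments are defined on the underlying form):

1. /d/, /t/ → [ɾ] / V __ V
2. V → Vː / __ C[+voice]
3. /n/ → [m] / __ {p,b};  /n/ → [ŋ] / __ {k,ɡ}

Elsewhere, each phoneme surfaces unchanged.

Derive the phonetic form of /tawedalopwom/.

[taːweːɾaːlopwoːm]

/t/ (word-initial) is in the target of rule 1 but the environment (between two vowels) is not met → [t].
/a/ (between /t/ and /w/) occurs before a voiced consonant → [aː] by rule 2.
/w/ — not in any rule's target class → [w].
/e/ — between /w/ and /d/, before a voiced consonant — surfaces as [eː] (rule 2).
/d/ (between /e/ and /a/) occurs between two vowels → [ɾ] by rule 1.
/a/ (between /d/ and /l/): before a voiced consonant, so rule 2 applies → [aː].
/l/ stays [l].
/o/ — between /l/ and /p/; rule 2 does not apply here → [o].
/p/ stays [p].
/w/ (between /p/ and /o/) is unaffected → [w].
/o/ (between /w/ and /m/): before a voiced consonant, so rule 2 applies → [oː].
/m/ (word-final) is unaffected → [m].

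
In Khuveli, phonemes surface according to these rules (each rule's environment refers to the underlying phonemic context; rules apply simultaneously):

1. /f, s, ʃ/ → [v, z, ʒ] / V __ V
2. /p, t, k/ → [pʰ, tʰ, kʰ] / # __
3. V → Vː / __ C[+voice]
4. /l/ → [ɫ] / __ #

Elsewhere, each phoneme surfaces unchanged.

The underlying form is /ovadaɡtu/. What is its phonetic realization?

/o/ (word-initial): before a voiced consonant, so rule 3 applies → [oː].
/v/ stays [v].
Rule 3 applies to /a/ (between /v/ and /d/: before a voiced consonant) → [aː].
/d/ — not in any rule's target class → [d].
Rule 3 applies to /a/ (between /d/ and /ɡ/: before a voiced consonant) → [aː].
/ɡ/ stays [ɡ].
/t/ (between /ɡ/ and /u/) is in the target of rule 2 but the environment (word-initially) is not met → [t].
/u/ (word-final): rule 3 targets it, but not before a voiced consonant → unchanged [u].

[oːvaːdaːɡtu]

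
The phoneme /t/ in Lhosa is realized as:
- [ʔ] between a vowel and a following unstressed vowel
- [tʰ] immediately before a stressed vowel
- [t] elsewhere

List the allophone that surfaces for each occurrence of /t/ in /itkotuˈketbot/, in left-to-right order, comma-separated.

Occurrence 1 (position 2): no conditioning environment matches → elsewhere allophone [t].
Occurrence 2 (position 5): between a vowel and a following unstressed vowel → [ʔ].
Occurrence 3 (position 9): no conditioning environment matches → elsewhere allophone [t].
Occurrence 4 (position 12): no conditioning environment matches → elsewhere allophone [t].

[t], [ʔ], [t], [t]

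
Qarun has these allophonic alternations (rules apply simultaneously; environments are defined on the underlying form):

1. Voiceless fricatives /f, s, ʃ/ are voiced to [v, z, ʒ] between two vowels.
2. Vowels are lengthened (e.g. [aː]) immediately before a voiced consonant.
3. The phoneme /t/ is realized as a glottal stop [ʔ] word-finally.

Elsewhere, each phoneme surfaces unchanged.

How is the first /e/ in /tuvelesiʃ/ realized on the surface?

/e/ (between /v/ and /l/): before a voiced consonant, so rule 2 applies → [eː].

[eː]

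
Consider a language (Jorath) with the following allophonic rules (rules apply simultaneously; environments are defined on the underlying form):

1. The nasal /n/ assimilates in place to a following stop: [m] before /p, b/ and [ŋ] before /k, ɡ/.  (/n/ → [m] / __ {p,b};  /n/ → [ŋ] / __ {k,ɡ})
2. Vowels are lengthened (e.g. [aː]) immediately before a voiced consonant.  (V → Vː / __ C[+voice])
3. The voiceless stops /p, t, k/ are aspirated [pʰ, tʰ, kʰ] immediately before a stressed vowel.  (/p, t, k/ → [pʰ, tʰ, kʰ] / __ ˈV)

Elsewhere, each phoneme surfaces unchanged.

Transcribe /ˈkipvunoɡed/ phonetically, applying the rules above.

/k/ meets the environment for rule 3 (immediately before a stressed vowel) → [kʰ].
/i/ (between /k/ and /p/) fails the environment for rule 2, so it stays [i].
/p/ (between /i/ and /v/) is in the target of rule 3 but the environment (immediately before a stressed vowel) is not met → [p].
/u/ (between /v/ and /n/) occurs before a voiced consonant → [uː] by rule 2.
/n/ (between /u/ and /o/) fails the environment for rule 1, so it stays [n].
/o/ meets the environment for rule 2 (before a voiced consonant) → [oː].
/e/ (between /ɡ/ and /d/) occurs before a voiced consonant → [eː] by rule 2.

[ˈkʰipvuːnoːɡeːd]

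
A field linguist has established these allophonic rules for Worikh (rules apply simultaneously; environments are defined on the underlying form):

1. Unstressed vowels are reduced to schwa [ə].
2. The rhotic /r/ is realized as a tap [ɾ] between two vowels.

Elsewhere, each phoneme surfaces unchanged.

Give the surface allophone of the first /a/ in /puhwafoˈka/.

/a/ (between /w/ and /f/): in an unstressed syllable, so rule 1 applies → [ə].

[ə]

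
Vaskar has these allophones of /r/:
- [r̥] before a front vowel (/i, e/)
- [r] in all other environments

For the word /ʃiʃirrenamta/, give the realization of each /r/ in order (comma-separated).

Occurrence 1 (position 5): no conditioning environment matches → elsewhere allophone [r].
Occurrence 2 (position 6): before a front vowel (/i, e/) → [r̥].

[r], [r̥]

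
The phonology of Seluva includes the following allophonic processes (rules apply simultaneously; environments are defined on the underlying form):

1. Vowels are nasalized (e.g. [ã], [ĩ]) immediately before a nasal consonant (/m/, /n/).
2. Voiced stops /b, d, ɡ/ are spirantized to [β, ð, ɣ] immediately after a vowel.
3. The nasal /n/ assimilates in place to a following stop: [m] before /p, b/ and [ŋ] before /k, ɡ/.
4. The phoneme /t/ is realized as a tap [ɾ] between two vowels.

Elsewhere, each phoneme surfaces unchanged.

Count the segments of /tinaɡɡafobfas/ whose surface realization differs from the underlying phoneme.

3

Segments that undergo a rule: /i/ → [ĩ] (rule 1); /ɡ/ → [ɣ] (rule 2); /b/ → [β] (rule 2).
All other segments surface unchanged.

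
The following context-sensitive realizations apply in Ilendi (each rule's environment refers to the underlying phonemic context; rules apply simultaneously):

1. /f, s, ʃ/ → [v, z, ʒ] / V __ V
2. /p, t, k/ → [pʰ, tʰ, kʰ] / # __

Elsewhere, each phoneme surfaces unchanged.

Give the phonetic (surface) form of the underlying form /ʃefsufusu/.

/ʃ/ — word-initial; rule 1 does not apply here → [ʃ].
/e/ (between /ʃ/ and /f/): no rule targets it → [e].
/f/ (between /e/ and /s/): rule 1 targets it, but not between two vowels → unchanged [f].
/s/ (between /f/ and /u/) is in the target of rule 1 but the environment (between two vowels) is not met → [s].
/u/ — not in any rule's target class → [u].
/f/ (between /u/ and /u/) occurs between two vowels → [v] by rule 1.
/u/ stays [u].
/s/ (between /u/ and /u/): between two vowels, so rule 1 applies → [z].
/u/ — not in any rule's target class → [u].

[ʃefsuvuzu]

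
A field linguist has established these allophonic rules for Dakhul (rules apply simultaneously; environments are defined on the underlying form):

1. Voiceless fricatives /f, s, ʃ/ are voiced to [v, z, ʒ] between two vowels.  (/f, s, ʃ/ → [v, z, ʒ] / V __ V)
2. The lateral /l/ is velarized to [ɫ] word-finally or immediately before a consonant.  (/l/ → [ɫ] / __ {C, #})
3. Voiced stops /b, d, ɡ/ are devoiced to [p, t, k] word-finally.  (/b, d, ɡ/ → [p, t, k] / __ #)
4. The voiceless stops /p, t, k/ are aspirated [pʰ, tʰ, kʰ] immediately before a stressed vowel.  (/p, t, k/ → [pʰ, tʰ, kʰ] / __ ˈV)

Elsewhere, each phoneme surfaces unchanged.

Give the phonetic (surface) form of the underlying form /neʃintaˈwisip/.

/n/ (word-initial): no rule targets it → [n].
/e/ — not in any rule's target class → [e].
/ʃ/ meets the environment for rule 1 (between two vowels) → [ʒ].
/i/ (between /ʃ/ and /n/): no rule targets it → [i].
/n/ — not in any rule's target class → [n].
/t/ (between /n/ and /a/) fails the environment for rule 4, so it stays [t].
/a/ stays [a].
/w/ (between /a/ and /i/): no rule targets it → [w].
/i/ (between /w/ and /s/): no rule targets it → [i].
/s/ (between /i/ and /i/): between two vowels, so rule 1 applies → [z].
/i/ (between /s/ and /p/): no rule targets it → [i].
/p/ (word-final) is in the target of rule 4 but the environment (immediately before a stressed vowel) is not met → [p].

[neʒintaˈwizip]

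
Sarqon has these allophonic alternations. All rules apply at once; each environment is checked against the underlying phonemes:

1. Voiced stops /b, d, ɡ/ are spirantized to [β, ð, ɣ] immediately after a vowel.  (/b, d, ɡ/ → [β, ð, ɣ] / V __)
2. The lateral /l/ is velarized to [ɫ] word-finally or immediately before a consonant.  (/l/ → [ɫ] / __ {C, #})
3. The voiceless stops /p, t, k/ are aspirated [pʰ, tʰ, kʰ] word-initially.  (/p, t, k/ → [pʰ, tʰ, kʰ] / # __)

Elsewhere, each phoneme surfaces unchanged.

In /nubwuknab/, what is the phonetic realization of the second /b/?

/b/ meets the environment for rule 1 (immediately after a vowel) → [β].

[β]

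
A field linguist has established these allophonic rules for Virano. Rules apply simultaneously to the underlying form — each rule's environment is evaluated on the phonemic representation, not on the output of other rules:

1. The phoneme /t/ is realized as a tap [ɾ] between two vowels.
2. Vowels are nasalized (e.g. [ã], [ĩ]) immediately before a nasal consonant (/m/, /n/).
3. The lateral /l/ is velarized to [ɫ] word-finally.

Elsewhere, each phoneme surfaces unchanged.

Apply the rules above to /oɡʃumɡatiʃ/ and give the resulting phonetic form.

/o/ (word-initial) fails the environment for rule 2, so it stays [o].
Rule 2 applies to /u/ (between /ʃ/ and /m/: before a nasal consonant) → [ũ].
/a/ (between /ɡ/ and /t/) fails the environment for rule 2, so it stays [a].
/t/ (between /a/ and /i/) occurs between two vowels → [ɾ] by rule 1.
/i/ (between /t/ and /ʃ/) fails the environment for rule 2, so it stays [i].

[oɡʃũmɡaɾiʃ]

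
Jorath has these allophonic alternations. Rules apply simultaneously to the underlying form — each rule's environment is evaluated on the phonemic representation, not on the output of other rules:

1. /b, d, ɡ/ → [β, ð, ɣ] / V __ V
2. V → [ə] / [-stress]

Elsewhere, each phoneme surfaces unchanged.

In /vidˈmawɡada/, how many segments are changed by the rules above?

4

Segments that undergo a rule: /i/ → [ə] (rule 2); /a/ → [ə] (rule 2); /d/ → [ð] (rule 1); /a/ → [ə] (rule 2).
All other segments surface unchanged.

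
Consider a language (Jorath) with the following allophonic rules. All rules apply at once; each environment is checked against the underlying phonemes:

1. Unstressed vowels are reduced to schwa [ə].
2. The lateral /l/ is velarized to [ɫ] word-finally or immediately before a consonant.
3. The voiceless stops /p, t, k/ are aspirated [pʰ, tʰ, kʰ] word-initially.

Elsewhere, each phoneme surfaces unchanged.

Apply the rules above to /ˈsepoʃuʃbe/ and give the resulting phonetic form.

[ˈsepəʃəʃbə]

/s/ (word-initial): no rule targets it → [s].
/e/ — between /s/ and /p/; rule 1 does not apply here → [e].
/p/ (between /e/ and /o/): rule 3 targets it, but not word-initially → unchanged [p].
/o/ meets the environment for rule 1 (in an unstressed syllable) → [ə].
/ʃ/ (between /o/ and /u/): no rule targets it → [ʃ].
/u/ (between /ʃ/ and /ʃ/) occurs in an unstressed syllable → [ə] by rule 1.
/ʃ/ (between /u/ and /b/): no rule targets it → [ʃ].
/b/ — not in any rule's target class → [b].
Rule 1 applies to /e/ (word-final: in an unstressed syllable) → [ə].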